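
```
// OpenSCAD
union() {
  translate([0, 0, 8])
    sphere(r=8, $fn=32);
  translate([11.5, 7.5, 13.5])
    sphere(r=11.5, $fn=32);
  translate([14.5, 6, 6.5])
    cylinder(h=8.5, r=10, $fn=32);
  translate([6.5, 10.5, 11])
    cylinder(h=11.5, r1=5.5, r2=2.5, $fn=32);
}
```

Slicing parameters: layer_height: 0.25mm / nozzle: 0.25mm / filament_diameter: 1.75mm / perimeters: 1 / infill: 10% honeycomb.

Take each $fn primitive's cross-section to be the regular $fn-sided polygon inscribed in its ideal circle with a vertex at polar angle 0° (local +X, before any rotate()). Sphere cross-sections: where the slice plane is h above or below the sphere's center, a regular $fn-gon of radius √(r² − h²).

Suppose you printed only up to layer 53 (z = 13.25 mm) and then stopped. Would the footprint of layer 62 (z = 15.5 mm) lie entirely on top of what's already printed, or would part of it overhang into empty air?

entirely on top

Compare the two slices. At z = 13.25: the r=8 sphere slices to a regular 32-gon of circumradius 6.036 (√(r²−h²) with h=5.25 from center) (area = (32/2)·6.036²·sin(360°/32) = 113.74 mm²); the sphere at (11.5, 7.5): section is a regular 32-gon, circumradius = √(r²−h²) = √(11.5²−0.25²) = 11.497 (area = (32/2)·11.497²·sin(360°/32) = 412.62 mm²); the cylinder at (14.5, 6): section is a regular 32-gon, circumradius r=10 (area = (32/2)·10.000²·sin(360°/32) = 312.14 mm²); the cone at (6.5, 10.5) (r1=5.5→r2=2.5) has section circumradius 4.913 here — a regular 32-gon (area = (32/2)·4.913²·sin(360°/32) = 75.35 mm²); Combining (union): the regions partially overlap — summed areas 913.84 mm² minus the doubly-counted overlap 384.65 mm² gives 529.19 mm² — area = 529.19 mm². At z = 15.5: the sphere: section is a regular 32-gon, circumradius = √(r²−h²) = √(8²−7.5²) = 2.784 (area = (32/2)·2.784²·sin(360°/32) = 24.19 mm²); the r=11.5 sphere at (11.5, 7.5) slices to a regular 32-gon of circumradius 11.325 (√(r²−h²) with h=2 from center) (area = (32/2)·11.325²·sin(360°/32) = 400.33 mm²); the cylinder at (14.5, 6) is not intersected at this z (z outside [6.5, 15]); the cone at (6.5, 10.5): at t=0.391 of its height the radius interpolates to r₁+(r₂−r₁)t = 4.326, giving a regular 32-gon of that circumradius (area = (32/2)·4.326²·sin(360°/32) = 58.42 mm²); Taking the union: the regions partially overlap — summed areas 482.93 mm² minus the doubly-counted overlap 58.95 mm² gives 423.98 mm² — area = 423.98 mm². Checking containment: the cross-section at z = 15.5 is a subset of the cross-section at z = 13.25.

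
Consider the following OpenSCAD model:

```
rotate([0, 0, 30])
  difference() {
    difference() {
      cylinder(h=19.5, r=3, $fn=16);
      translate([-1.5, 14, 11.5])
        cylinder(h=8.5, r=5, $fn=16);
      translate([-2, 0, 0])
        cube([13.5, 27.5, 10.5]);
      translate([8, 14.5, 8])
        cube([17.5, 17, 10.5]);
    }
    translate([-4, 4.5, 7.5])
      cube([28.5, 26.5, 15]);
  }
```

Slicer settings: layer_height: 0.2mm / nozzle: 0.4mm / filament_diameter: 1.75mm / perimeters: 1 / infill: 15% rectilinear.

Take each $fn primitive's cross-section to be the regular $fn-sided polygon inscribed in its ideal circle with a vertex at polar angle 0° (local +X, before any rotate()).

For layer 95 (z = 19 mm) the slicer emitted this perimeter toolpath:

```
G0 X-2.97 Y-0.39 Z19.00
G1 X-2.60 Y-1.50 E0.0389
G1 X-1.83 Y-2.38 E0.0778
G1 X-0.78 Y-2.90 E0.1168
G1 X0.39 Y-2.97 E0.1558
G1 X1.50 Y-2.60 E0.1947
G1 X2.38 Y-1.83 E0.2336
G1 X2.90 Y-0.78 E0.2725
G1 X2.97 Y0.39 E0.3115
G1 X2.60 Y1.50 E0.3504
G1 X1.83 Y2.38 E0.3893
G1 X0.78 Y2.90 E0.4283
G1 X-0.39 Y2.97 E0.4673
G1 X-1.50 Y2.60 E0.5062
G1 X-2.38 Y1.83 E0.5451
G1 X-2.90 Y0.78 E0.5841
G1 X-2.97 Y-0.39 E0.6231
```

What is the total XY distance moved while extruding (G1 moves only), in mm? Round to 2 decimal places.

18.73 mm

Sum the Euclidean lengths of each G1 segment: total = 18.73 mm.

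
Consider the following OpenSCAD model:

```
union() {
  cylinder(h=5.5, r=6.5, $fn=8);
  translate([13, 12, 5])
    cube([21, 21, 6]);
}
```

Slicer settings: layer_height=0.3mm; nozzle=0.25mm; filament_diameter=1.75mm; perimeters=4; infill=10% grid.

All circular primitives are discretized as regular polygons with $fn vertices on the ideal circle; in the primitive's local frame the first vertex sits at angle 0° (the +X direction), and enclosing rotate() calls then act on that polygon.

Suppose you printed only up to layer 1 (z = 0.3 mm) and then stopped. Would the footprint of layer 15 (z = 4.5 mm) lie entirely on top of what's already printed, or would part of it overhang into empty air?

entirely on top

Compare the two slices. At z = 0.3: the r=6.5 cylinder contributes a regular 8-gon of circumradius 6.5 (area = (8/2)·6.500²·sin(360°/8) = 119.50 mm²); the cube at (13, 12) is absent (z outside [5, 11]); Merging all regions: only the r=6.5 cylinder is present, so the union is just that shape — area = 119.50 mm². At z = 4.5: the r=6.5 cylinder gives a regular 8-gon of circumradius 6.5 (constant along its height) (area = (8/2)·6.500²·sin(360°/8) = 119.50 mm²); the cube at (13, 12) does not reach this height (z outside [5, 11]); Merging all regions: only the r=6.5 cylinder is present, so the union is just that shape — area = 119.50 mm². Checking containment: the cross-section at z = 4.5 is a subset of the cross-section at z = 0.3.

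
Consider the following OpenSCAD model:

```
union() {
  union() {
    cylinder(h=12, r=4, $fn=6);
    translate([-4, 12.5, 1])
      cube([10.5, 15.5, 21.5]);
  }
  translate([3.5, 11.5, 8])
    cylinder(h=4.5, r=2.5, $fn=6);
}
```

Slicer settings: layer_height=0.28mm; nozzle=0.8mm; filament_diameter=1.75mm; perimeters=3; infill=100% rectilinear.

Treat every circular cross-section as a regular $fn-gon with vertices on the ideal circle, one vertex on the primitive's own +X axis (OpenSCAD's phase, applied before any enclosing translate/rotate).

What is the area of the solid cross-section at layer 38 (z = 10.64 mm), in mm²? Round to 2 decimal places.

216.86 mm²

At z = 10.64 mm: the r=4 cylinder contributes a regular 6-gon of circumradius 4 (area = (6/2)·4.000²·sin(360°/6) = 41.57 mm²); the 10.5×15.5 cube at (-4, 12.5) contributes its full rectangle (area 162.75 mm²); Merging all regions: the 2 present regions are separate (no shared area or edge), so areas and boundary lengths simply add and each stays a separate island — area = 204.32 mm²; the r=2.5 cylinder at (3.5, 11.5) contributes a regular 6-gon of circumradius 2.5 (area = (6/2)·2.500²·sin(360°/6) = 16.24 mm²); Merging all regions: the regions partially overlap — summed areas 220.56 mm² minus the doubly-counted overlap 3.70 mm² gives 216.86 mm² — area = 216.86 mm². Overall, the cross-section has 2 separate islands. Net area = 216.86 mm².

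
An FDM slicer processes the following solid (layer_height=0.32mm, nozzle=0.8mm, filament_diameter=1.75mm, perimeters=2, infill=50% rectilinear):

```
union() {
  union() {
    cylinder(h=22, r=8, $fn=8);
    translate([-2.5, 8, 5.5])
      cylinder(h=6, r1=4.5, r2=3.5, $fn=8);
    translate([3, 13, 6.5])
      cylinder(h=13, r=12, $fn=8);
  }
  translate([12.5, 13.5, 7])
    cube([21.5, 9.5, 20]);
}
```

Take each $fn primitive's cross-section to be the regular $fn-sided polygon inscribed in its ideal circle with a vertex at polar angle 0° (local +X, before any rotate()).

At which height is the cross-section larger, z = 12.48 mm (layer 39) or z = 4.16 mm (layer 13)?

Layer 39 (z = 12.48): the cylinder: section is a regular 8-gon, circumradius r=8 (area = (8/2)·8.000²·sin(360°/8) = 181.02 mm²); the cone at (-2.5, 8) is absent (z outside [5.5, 11.5]); the cylinder at (3, 13): section is a regular 8-gon, circumradius r=12 (area = (8/2)·12.000²·sin(360°/8) = 407.29 mm²); Merging all regions: the regions partially overlap — summed areas 588.31 mm² minus the doubly-counted overlap 51.22 mm² gives 537.09 mm² — area = 537.09 mm²; the cube at (12.5, 13.5) (footprint 21.5×9.5) is included at this height (area 204.25 mm²); Taking the union: the regions partially overlap — summed areas 741.34 mm² minus the doubly-counted overlap 6.35 mm² gives 735.00 mm² — area = 735.00 mm². So its area = 735.00 mm². Layer 13 (z = 4.16): the cylinder: section is a regular 8-gon, circumradius r=8 (area = (8/2)·8.000²·sin(360°/8) = 181.02 mm²); the cone at (-2.5, 8) does not reach this height (z outside [5.5, 11.5]); the cylinder at (3, 13) does not reach this height (z outside [6.5, 19.5]); Taking the union: only the r=8 cylinder is present, so the union is just that shape — area = 181.02 mm²; the cube at (12.5, 13.5) does not reach this height (z outside [7, 27]); Combining (union): only the result so far is present, so the union is just that shape — area = 181.02 mm². So its area = 181.02 mm². Layer 39 is larger (735.00 vs 181.02 mm²).

layer 39 (z = 12.48 mm)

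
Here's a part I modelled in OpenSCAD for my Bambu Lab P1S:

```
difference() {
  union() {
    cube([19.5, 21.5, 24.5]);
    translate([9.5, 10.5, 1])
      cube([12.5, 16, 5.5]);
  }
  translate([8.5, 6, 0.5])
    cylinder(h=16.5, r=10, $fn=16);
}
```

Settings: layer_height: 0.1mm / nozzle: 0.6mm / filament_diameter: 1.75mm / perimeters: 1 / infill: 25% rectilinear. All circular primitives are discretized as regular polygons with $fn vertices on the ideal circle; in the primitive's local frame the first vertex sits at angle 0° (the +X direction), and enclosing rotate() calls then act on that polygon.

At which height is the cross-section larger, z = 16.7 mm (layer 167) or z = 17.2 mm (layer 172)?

Layer 167 (z = 16.7): the 19.5×21.5 cube contributes its full rectangle (area 419.25 mm²); the cube at (9.5, 10.5) does not reach this height (z outside [1, 6.5]); Merging all regions: only the 19.5×21.5 cube is present, so the union is just that shape — area = 419.25 mm²; the r=10 cylinder at (8.5, 6) gives a regular 16-gon of circumradius 10 (constant along its height) (area = (16/2)·10.000²·sin(360°/16) = 306.15 mm²); After the difference (first − rest): starting from that combined region (419.25 mm²), the r=10 cylinder at (8.5, 6) partially overlaps it — only the 254.31 mm² overlap (of its 306.15 mm²) is removed, clipping the outline — area = 164.94 mm². So its area = 164.94 mm². Layer 172 (z = 17.2): the cube is present — its section is the full 19.5×21.5 rectangle (area 419.25 mm²); the cube at (9.5, 10.5) is not intersected at this z (z outside [1, 6.5]); Combining (union): only the 19.5×21.5 cube is present, so the union is just that shape — area = 419.25 mm²; the cylinder at (8.5, 6) is absent (z outside [0.5, 17]); After the difference (first − rest): none of the subtracted shapes is present at this height, so that combined region is unchanged — area = 419.25 mm². So its area = 419.25 mm². Layer 172 is larger (419.25 vs 164.94 mm²).

layer 172 (z = 17.2 mm)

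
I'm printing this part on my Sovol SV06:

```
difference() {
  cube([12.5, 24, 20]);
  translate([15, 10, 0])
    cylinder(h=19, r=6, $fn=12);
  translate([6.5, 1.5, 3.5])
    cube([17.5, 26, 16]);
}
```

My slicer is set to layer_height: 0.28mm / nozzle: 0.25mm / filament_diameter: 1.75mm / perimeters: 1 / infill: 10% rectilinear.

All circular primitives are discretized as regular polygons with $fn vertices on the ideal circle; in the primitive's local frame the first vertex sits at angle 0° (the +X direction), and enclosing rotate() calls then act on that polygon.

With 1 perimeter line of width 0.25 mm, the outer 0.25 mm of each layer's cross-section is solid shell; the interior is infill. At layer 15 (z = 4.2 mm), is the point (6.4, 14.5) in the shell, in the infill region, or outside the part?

At z = 4.2 mm: the 12.5×24 cube contributes its full rectangle; the r=6 cylinder at (15, 10) contributes a regular 12-gon of circumradius 6; the cube at (6.5, 1.5) is present — its section is the full 17.5×26 rectangle; Taking the first minus the rest: starting from the 12.5×24 cube, the r=6 cylinder at (15, 10) partially overlaps it — only the 25.67 mm² overlap (of its 108.00 mm²) is removed, clipping the outline; the 17.5×26 cube at (6.5, 1.5) partially overlaps it — only the 109.33 mm² overlap (of its 455.00 mm²) is removed, clipping the outline — 1 connected region. Overall, the cross-section is a single solid region. The nearest boundary edge runs (6.50, 24.00)→(6.50, 1.50); distance from the point to it = 0.10 mm. The point is inside the cross-section, 0.10 mm from the nearest boundary — within the 0.25 mm shell band (1 × 0.25).

shell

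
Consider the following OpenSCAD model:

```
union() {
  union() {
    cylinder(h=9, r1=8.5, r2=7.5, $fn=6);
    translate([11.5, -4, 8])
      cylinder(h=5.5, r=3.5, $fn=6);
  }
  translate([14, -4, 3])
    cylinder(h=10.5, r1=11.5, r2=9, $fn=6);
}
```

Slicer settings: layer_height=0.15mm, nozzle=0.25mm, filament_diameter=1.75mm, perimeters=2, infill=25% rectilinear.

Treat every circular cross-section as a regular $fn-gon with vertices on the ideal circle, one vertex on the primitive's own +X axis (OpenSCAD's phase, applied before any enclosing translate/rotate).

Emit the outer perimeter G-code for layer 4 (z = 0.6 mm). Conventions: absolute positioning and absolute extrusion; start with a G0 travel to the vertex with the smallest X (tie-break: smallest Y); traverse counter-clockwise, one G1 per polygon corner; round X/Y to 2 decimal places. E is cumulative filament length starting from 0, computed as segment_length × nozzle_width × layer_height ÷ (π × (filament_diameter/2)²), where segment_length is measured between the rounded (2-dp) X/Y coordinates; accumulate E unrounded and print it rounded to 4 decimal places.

G0 X-8.43 Y0.00 Z0.60
G1 X-4.22 Y-7.30 E0.1314
G1 X4.22 Y-7.30 E0.2630
G1 X8.43 Y0.00 E0.3944
G1 X4.22 Y7.30 E0.5257
G1 X-4.22 Y7.30 E0.6573
G1 X-8.43 Y0.00 E0.7887

At z = 0.6 mm: the cone: at t=0.067 of its height the radius interpolates to r₁+(r₂−r₁)t = 8.433, giving a regular 6-gon of that circumradius; the cylinder at (11.5, -4) is absent (z outside [8, 13.5]); Combining (union): only the cone is present, so the union is just that shape — 1 connected region; the cone at (14, -4) does not reach this height (z outside [3, 13.5]); Merging all regions: only the result so far is present, so the union is just that shape — 1 connected region. The outline is a single polygon with 6 vertices. Extrusion per mm of travel: 0.25 × 0.15 / (π × 0.875²) = 0.015591. Accumulating E over each segment gives final E = 0.7887.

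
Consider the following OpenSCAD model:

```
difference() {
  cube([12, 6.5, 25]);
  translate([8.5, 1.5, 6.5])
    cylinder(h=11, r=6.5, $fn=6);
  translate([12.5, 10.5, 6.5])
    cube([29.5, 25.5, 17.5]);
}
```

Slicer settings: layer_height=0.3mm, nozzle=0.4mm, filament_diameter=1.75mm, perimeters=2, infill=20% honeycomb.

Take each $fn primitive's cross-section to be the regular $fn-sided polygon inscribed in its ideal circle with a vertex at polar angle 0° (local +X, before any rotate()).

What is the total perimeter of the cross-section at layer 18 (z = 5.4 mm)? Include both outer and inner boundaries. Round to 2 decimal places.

At z = 5.4 mm: the cube is present — its section is the full 12×6.5 rectangle (perimeter 37.00 mm); the cylinder at (8.5, 1.5) is not intersected at this z (z outside [6.5, 17.5]); the cube at (12.5, 10.5) does not reach this height (z outside [6.5, 24]); Subtracting the remaining from the first: none of the subtracted shapes is present at this height, so the 12×6.5 cube is unchanged — boundary = 37.00 mm. Overall, the cross-section is a single solid region. Total boundary length (outer) = 37.00 mm.

37.00 mm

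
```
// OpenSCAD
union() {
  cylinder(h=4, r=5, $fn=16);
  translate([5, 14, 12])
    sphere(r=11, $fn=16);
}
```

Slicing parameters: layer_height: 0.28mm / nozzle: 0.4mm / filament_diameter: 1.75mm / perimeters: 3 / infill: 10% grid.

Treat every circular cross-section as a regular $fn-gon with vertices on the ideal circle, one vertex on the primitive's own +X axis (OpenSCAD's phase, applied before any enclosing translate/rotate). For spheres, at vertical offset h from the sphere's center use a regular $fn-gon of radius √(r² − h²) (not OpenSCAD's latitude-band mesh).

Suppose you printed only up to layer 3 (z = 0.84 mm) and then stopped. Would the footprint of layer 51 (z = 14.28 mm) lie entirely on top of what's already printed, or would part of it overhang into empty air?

Compare the two slices. At z = 0.84: the r=5 cylinder gives a regular 16-gon of circumradius 5 (constant along its height) (area = (16/2)·5.000²·sin(360°/16) = 76.54 mm²); the sphere at (5, 14) is not intersected at this z (|z−center|=11.160 > r=11); Merging all regions: only the r=5 cylinder is present, so the union is just that shape — area = 76.54 mm². At z = 14.28: the cylinder is not intersected at this z (z outside [0, 4]); the r=11 sphere at (5, 14) slices to a regular 16-gon of circumradius 10.761 (√(r²−h²) with h=2.28 from center) (area = (16/2)·10.761²·sin(360°/16) = 354.52 mm²); Combining (union): only the r=11 sphere at (5, 14) is present, so the union is just that shape — area = 354.52 mm². Checking containment: at z = 14.28 the cross-section extends beyond the z = 0.84 cross-section by about 352.54 mm².

part overhangs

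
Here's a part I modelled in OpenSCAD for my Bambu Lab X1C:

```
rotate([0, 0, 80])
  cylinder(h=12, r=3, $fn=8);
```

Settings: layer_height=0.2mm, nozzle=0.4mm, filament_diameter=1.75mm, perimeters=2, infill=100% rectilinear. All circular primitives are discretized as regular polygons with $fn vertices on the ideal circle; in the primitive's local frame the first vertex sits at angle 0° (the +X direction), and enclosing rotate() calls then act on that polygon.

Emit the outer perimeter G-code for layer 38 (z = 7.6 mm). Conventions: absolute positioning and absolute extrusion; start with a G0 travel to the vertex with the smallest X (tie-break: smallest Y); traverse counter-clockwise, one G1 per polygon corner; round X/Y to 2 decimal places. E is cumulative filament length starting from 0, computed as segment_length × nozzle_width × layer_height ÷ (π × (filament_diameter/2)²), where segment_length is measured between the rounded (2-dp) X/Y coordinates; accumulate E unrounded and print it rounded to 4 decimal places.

G0 X-2.95 Y0.52 Z7.60
G1 X-2.46 Y-1.72 E0.0763
G1 X-0.52 Y-2.95 E0.1527
G1 X1.72 Y-2.46 E0.2289
G1 X2.95 Y-0.52 E0.3053
G1 X2.46 Y1.72 E0.3816
G1 X0.52 Y2.95 E0.4580
G1 X-1.72 Y2.46 E0.5343
G1 X-2.95 Y0.52 E0.6107

At z = 7.6 mm: the cylinder: section is a regular 8-gon, circumradius r=3; (rotated 80° about Z; rotation is an isometry so areas/perimeters/island counts are preserved). The outline is a single polygon with 8 vertices. Extrusion per mm of travel: 0.4 × 0.2 / (π × 0.875²) = 0.033260. Accumulating E over each segment gives final E = 0.6107.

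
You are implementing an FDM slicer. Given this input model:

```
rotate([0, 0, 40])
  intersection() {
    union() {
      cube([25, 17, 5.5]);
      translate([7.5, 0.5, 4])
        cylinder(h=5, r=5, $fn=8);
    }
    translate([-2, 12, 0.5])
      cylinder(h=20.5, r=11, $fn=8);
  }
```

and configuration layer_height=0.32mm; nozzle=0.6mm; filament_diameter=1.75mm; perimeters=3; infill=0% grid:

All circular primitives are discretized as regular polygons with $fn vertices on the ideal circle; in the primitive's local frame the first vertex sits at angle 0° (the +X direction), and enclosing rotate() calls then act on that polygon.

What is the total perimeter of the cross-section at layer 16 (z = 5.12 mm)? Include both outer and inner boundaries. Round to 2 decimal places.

At z = 5.12 mm: the cube (footprint 25×17) is included at this height (perimeter 84.00 mm); the cylinder at (7.5, 0.5): section is a regular 8-gon, circumradius r=5 (perimeter = 2·8·5.000·sin(180°/8) = 30.61 mm); Combining (union): the regions partially overlap (shared area 40.25 mm²), so the edge portions inside another operand are dropped and the merged outline is re-measured after clipping — boundary = 88.64 mm; the r=11 cylinder at (-2, 12) contributes a regular 8-gon of circumradius 11 (perimeter = 2·8·11.000·sin(180°/8) = 67.35 mm); Keeping only the common overlap: the r=11 cylinder at (-2, 12) partially overlaps that combined region; clipping to the common part keeps 104.21 mm² — boundary = 42.19 mm; (rotated 40° about Z; rotation is an isometry so areas/perimeters/island counts are preserved). Overall, the cross-section is a single solid region. Total boundary length (outer) = 42.19 mm.

42.19 mm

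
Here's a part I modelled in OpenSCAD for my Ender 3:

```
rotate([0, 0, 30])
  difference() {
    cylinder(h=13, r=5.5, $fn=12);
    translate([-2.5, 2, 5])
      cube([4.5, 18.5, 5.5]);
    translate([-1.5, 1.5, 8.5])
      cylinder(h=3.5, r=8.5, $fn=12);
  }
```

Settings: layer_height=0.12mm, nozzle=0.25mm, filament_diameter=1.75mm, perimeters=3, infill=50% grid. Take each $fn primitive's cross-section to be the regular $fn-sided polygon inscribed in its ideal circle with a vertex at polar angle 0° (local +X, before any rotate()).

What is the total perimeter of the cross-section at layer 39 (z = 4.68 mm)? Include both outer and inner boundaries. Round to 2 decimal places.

At z = 4.68 mm: the cylinder: section is a regular 12-gon, circumradius r=5.5 (perimeter = 2·12·5.500·sin(180°/12) = 34.16 mm); the cube at (-2.5, 2) does not reach this height (z outside [5, 10.5]); the cylinder at (-1.5, 1.5) is not intersected at this z (z outside [8.5, 12]); After the difference (first − rest): none of the subtracted shapes is present at this height, so the r=5.5 cylinder is unchanged — boundary = 34.16 mm; (whole slice rotated 30° about Z — lengths, areas and connectivity unchanged). Overall, the cross-section is a single solid region. Total boundary length (outer) = 34.16 mm.

34.16 mm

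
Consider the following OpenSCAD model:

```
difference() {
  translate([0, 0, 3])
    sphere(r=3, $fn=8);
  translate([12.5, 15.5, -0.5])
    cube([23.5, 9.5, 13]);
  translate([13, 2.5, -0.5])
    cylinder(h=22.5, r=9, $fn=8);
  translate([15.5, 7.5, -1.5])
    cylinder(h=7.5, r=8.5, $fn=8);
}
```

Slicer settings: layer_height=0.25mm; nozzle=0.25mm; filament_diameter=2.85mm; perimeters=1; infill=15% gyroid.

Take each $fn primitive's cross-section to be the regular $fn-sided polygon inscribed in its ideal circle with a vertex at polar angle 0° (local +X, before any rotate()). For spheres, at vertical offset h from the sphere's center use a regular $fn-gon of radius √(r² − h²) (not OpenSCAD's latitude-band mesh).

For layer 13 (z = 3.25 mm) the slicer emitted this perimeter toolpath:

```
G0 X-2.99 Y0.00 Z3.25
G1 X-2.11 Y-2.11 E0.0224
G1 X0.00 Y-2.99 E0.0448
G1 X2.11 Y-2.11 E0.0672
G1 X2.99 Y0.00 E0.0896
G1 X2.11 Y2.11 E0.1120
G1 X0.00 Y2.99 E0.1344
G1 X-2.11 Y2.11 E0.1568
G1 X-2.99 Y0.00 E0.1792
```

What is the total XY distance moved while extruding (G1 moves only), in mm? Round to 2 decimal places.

18.29 mm

Sum the Euclidean lengths of each G1 segment: total = 18.29 mm.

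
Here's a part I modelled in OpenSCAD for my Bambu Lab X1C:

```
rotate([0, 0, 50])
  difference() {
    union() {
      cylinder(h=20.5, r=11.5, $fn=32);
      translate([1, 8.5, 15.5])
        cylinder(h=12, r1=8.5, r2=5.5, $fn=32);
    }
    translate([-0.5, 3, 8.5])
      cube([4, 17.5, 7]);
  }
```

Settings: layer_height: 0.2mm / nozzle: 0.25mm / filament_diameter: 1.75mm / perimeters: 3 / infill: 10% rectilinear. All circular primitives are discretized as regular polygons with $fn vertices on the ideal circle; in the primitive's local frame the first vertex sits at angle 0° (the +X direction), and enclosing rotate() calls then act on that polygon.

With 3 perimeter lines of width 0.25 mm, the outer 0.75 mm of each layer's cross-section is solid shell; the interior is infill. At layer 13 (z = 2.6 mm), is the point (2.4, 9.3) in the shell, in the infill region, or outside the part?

infill

At z = 2.6 mm: the r=11.5 cylinder gives a regular 32-gon of circumradius 11.5 (constant along its height); the cone at (1, 8.5) is not intersected at this z (z outside [15.5, 27.5]); Combining (union): only the r=11.5 cylinder is present, so the union is just that shape — 1 connected region; the cube at (-0.5, 3) is not intersected at this z (z outside [8.5, 15.5]); Taking the first minus the rest: none of the subtracted shapes is present at this height, so the result so far is unchanged — 1 connected region; (whole slice rotated 50° about Z — lengths, areas and connectivity unchanged). Overall, the cross-section is a single solid region. Undo the 50° rotation: the query point maps to (8.667, 4.139) in the un-rotated model frame. The nearest boundary edge runs (10.62, 4.40)→(9.56, 6.39); distance from the point to it = 1.85 mm. The point is inside the cross-section and 1.85 mm from the nearest boundary — more than the 0.75 mm shell width (3 × 0.25), so it's in the infill interior.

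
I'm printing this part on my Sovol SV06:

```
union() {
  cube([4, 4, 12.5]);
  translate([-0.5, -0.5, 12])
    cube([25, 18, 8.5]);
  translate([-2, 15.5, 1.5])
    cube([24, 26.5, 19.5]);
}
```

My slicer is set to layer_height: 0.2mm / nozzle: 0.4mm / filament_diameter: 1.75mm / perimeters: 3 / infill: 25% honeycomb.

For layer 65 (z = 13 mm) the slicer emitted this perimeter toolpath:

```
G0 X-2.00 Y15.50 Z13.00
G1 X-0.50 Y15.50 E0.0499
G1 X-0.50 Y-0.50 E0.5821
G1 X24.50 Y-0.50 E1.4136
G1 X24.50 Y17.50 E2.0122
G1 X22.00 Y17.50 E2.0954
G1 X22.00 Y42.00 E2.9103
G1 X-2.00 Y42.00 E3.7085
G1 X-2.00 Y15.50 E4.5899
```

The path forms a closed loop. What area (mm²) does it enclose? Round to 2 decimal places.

1041.00 mm²

Apply the shoelace formula to the sequence of (X, Y) vertices; enclosed area = 1041.00 mm².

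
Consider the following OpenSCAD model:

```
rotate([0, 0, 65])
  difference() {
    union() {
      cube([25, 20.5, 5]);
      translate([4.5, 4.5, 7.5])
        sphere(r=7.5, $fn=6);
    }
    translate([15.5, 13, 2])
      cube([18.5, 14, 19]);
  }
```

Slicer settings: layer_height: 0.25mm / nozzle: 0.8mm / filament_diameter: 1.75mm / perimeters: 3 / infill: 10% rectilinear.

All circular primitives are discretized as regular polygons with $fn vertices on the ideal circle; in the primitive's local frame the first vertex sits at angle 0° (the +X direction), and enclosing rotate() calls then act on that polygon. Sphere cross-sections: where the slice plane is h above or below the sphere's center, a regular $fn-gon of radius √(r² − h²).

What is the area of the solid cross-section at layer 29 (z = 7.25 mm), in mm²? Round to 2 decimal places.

At z = 7.25 mm: the cube is absent (z outside [0, 5]); the r=7.5 sphere at (4.5, 4.5) contributes a regular 6-gon of circumradius √(7.5²−0.25²) = 7.496 (area = (6/2)·7.496²·sin(360°/6) = 145.98 mm²); Combining (union): only the r=7.5 sphere at (4.5, 4.5) is present, so the union is just that shape — area = 145.98 mm²; the 18.5×14 cube at (15.5, 13) contributes its full rectangle (area 259.00 mm²); Subtracting the remaining from the first: starting from that combined region (145.98 mm²), the 18.5×14 cube at (15.5, 13) misses the remaining region (no effect) — area = 145.98 mm²; (rotated 65° about Z; rotation is an isometry so areas/perimeters/island counts are preserved). Overall, the cross-section is a single solid region. Net area = 145.98 mm².

145.98 mm²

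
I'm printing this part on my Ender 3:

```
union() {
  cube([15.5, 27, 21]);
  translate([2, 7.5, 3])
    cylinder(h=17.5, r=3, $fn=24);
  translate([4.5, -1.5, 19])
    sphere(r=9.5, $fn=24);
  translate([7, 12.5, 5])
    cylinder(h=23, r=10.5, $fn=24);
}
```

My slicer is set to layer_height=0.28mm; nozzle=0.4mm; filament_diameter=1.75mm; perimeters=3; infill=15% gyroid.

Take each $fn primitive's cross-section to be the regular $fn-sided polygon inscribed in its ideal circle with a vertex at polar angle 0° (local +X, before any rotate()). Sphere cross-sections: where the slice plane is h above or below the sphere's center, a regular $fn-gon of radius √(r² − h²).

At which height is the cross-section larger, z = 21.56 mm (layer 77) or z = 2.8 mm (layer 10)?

layer 77 (z = 21.56 mm)

Layer 77 (z = 21.56): the cube is absent (z outside [0, 21]); the cylinder at (2, 7.5) does not reach this height (z outside [3, 20.5]); the r=9.5 sphere at (4.5, -1.5) contributes a regular 24-gon of circumradius √(9.5²−2.56²) = 9.149 (area = (24/2)·9.149²·sin(360°/24) = 259.95 mm²); the r=10.5 cylinder at (7, 12.5) gives a regular 24-gon of circumradius 10.5 (constant along its height) (area = (24/2)·10.500²·sin(360°/24) = 342.42 mm²); Merging all regions: the regions partially overlap — summed areas 602.36 mm² minus the doubly-counted overlap 48.76 mm² gives 553.61 mm² — area = 553.61 mm². So its area = 553.61 mm². Layer 10 (z = 2.8): the cube (footprint 15.5×27) is included at this height (area 418.50 mm²); the cylinder at (2, 7.5) is absent (z outside [3, 20.5]); the sphere at (4.5, -1.5) does not reach this height (|z−center|=16.200 > r=9.5); the cylinder at (7, 12.5) is not intersected at this z (z outside [5, 28]); Taking the union: only the 15.5×27 cube is present, so the union is just that shape — area = 418.50 mm². So its area = 418.50 mm². Layer 77 is larger (553.61 vs 418.50 mm²).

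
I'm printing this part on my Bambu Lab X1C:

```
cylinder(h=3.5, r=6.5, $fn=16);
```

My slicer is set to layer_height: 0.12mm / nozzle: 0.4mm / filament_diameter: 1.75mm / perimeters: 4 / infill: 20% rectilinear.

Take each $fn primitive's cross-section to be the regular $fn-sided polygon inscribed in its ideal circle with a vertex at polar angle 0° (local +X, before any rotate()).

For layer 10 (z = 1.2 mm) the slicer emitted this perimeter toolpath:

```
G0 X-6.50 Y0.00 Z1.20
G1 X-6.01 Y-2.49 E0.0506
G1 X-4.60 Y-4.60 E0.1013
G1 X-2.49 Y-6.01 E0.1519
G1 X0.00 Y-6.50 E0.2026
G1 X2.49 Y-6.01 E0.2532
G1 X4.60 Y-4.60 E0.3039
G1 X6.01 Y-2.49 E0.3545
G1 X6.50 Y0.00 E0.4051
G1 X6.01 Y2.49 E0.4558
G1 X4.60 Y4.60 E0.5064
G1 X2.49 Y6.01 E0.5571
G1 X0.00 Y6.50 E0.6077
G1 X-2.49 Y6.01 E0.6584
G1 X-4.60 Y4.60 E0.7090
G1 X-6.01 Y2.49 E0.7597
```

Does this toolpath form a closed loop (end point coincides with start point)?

no

Start point (G0): (-6.50, 0.00). End point (last G1): the path does not return to the start — open.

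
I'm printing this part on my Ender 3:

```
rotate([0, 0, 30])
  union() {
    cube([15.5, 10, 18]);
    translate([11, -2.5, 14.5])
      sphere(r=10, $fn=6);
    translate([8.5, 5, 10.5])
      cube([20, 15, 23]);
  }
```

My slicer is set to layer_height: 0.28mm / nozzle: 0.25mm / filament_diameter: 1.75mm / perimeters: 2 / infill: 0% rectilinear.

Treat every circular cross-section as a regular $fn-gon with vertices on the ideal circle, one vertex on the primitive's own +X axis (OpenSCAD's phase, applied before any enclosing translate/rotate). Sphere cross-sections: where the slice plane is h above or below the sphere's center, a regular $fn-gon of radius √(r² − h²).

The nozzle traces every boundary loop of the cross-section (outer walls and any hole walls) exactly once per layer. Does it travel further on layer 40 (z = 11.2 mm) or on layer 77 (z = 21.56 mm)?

Layer 40 (z = 11.2): the cube is present — its section is the full 15.5×10 rectangle (perimeter 51.00 mm); the sphere at (11, -2.5): section is a regular 6-gon, circumradius = √(r²−h²) = √(10²−3.3²) = 9.440 (perimeter = 2·6·9.440·sin(180°/6) = 56.64 mm); the cube at (8.5, 5) (footprint 20×15) is included at this height (perimeter 70.00 mm); Combining (union): the regions partially overlap (shared area 96.90 mm²), so the edge portions inside another operand are dropped and the merged outline is re-measured after clipping — boundary = 118.76 mm; (whole slice rotated 30° about Z — lengths, areas and connectivity unchanged). So its perimeter = 118.76 mm. Layer 77 (z = 21.56): the cube is absent (z outside [0, 18]); the r=10 sphere at (11, -2.5) slices to a regular 6-gon of circumradius 7.082 (√(r²−h²) with h=7.06 from center) (perimeter = 2·6·7.082·sin(180°/6) = 42.49 mm); the 20×15 cube at (8.5, 5) contributes its full rectangle (perimeter 70.00 mm); Taking the union: the 2 present regions are separate (no shared area or edge), so areas and boundary lengths simply add and each stays a separate island — boundary = 112.49 mm; (rotated 30° about Z; rotation is an isometry so areas/perimeters/island counts are preserved). So its perimeter = 112.49 mm. Layer 40 is larger (118.76 vs 112.49 mm).

layer 40 (z = 11.2 mm)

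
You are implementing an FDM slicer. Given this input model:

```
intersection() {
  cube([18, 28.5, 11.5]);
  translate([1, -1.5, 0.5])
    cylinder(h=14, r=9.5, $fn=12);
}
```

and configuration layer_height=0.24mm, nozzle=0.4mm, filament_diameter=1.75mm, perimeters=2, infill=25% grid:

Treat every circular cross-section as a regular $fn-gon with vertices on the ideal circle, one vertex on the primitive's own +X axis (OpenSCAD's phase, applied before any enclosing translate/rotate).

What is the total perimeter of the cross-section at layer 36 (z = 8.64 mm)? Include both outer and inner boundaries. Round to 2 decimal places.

32.07 mm

At z = 8.64 mm: the cube is present — its section is the full 18×28.5 rectangle (perimeter 93.00 mm); the r=9.5 cylinder at (1, -1.5) gives a regular 12-gon of circumradius 9.5 (constant along its height) (perimeter = 2·12·9.500·sin(180°/12) = 59.01 mm); Taking the intersection: the r=9.5 cylinder at (1, -1.5) partially overlaps the 18×28.5 cube; clipping to the common part keeps 61.60 mm² — boundary = 32.07 mm. Overall, the cross-section is a single solid region. Total boundary length (outer) = 32.07 mm.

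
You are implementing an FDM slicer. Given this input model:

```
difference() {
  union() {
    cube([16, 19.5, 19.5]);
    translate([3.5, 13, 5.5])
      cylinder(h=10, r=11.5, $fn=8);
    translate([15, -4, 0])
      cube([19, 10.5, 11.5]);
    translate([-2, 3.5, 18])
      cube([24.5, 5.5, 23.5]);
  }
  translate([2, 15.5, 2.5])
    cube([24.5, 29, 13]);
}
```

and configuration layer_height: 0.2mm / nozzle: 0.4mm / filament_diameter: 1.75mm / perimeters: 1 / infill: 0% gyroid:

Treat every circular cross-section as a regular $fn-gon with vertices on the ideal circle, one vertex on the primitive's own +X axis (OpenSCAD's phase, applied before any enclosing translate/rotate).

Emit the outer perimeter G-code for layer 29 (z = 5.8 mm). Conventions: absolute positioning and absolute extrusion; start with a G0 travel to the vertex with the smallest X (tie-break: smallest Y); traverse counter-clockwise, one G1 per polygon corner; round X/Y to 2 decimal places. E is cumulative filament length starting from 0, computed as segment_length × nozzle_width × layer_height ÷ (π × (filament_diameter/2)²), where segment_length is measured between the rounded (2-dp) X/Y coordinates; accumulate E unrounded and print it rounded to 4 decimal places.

G0 X-8.00 Y13.00 Z5.80
G1 X-4.63 Y4.87 E0.2927
G1 X0.00 Y2.95 E0.4594
G1 X0.00 Y0.00 E0.5575
G1 X15.00 Y0.00 E1.0564
G1 X15.00 Y-4.00 E1.1895
G1 X34.00 Y-4.00 E1.8214
G1 X34.00 Y6.50 E2.1707
G1 X16.00 Y6.50 E2.7693
G1 X16.00 Y15.50 E3.0687
G1 X2.00 Y15.50 E3.5343
G1 X2.00 Y23.88 E3.8130
G1 X-4.63 Y21.13 E4.0518
G1 X-8.00 Y13.00 E4.3445

At z = 5.8 mm: the 16×19.5 cube contributes its full rectangle; the r=11.5 cylinder at (3.5, 13) contributes a regular 8-gon of circumradius 11.5; the 19×10.5 cube at (15, -4) contributes its full rectangle; the cube at (-2, 3.5) is absent (z outside [18, 41.5]); Merging all regions: the regions partially overlap (shared area 226.48 mm²), so overlapping operands fuse into one piece — 1 connected region; the 24.5×29 cube at (2, 15.5) contributes its full rectangle; After the difference (first − rest): starting from that combined region, the 24.5×29 cube at (2, 15.5) partially overlaps it — only the 90.55 mm² overlap (of its 710.50 mm²) is removed, clipping the outline — 1 connected region. The outline is a single polygon with 13 vertices. Extrusion per mm of travel: 0.4 × 0.2 / (π × 0.875²) = 0.033260. Accumulating E over each segment gives final E = 4.3445.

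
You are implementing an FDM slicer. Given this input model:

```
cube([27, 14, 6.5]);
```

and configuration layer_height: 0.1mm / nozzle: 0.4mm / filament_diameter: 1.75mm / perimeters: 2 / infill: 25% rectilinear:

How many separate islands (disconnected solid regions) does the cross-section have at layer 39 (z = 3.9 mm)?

1

At z = 3.9 mm: the cube (footprint 27×14) is included at this height. Overall, the cross-section is a single solid region. Island count = 1.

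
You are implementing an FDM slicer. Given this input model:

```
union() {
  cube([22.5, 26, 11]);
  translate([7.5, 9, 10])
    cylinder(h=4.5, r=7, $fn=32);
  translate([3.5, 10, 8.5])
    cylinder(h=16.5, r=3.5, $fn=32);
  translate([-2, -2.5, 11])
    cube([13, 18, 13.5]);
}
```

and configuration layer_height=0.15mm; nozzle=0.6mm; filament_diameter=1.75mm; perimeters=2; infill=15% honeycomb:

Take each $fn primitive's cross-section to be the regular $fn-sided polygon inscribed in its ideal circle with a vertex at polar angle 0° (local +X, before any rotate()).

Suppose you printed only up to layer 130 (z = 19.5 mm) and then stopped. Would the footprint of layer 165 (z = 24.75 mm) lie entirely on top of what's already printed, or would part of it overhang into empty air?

entirely on top

Compare the two slices. At z = 19.5: the cube does not reach this height (z outside [0, 11]); the cylinder at (7.5, 9) is absent (z outside [10, 14.5]); the cylinder at (3.5, 10): section is a regular 32-gon, circumradius r=3.5 (area = (32/2)·3.500²·sin(360°/32) = 38.24 mm²); the cube at (-2, -2.5) (footprint 13×18) is included at this height (area 234.00 mm²); Merging all regions: the r=3.5 cylinder at (3.5, 10) lies entirely inside the 13×18 cube at (-2, -2.5), so the union is just the 13×18 cube at (-2, -2.5) — area = 234.00 mm². At z = 24.75: the cube does not reach this height (z outside [0, 11]); the cylinder at (7.5, 9) is absent (z outside [10, 14.5]); the cylinder at (3.5, 10): section is a regular 32-gon, circumradius r=3.5 (area = (32/2)·3.500²·sin(360°/32) = 38.24 mm²); the cube at (-2, -2.5) does not reach this height (z outside [11, 24.5]); Merging all regions: only the r=3.5 cylinder at (3.5, 10) is present, so the union is just that shape — area = 38.24 mm². Checking containment: the cross-section at z = 24.75 is a subset of the cross-section at z = 19.5.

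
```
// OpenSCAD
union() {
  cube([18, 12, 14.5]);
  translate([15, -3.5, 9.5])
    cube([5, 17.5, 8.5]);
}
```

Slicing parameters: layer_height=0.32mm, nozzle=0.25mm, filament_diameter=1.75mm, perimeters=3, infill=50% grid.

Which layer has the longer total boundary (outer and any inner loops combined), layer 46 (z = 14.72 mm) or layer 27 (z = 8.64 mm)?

Layer 46 (z = 14.72): the cube does not reach this height (z outside [0, 14.5]); the 5×17.5 cube at (15, -3.5) contributes its full rectangle (perimeter 45.00 mm); Merging all regions: only the 5×17.5 cube at (15, -3.5) is present, so the union is just that shape — boundary = 45.00 mm. So its perimeter = 45.00 mm. Layer 27 (z = 8.64): the cube is present — its section is the full 18×12 rectangle (perimeter 60.00 mm); the cube at (15, -3.5) is absent (z outside [9.5, 18]); Taking the union: only the 18×12 cube is present, so the union is just that shape — boundary = 60.00 mm. So its perimeter = 60.00 mm. Layer 27 is larger (60.00 vs 45.00 mm).

layer 27 (z = 8.64 mm)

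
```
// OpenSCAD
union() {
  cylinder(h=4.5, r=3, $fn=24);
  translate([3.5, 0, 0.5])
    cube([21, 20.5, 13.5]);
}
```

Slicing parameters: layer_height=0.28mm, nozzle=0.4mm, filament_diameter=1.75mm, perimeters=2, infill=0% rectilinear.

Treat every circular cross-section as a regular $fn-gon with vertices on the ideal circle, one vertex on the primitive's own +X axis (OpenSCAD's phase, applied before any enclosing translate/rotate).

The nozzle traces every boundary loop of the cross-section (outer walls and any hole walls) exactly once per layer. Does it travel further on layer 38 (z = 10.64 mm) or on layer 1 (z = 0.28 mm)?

Layer 38 (z = 10.64): the cylinder does not reach this height (z outside [0, 4.5]); the cube at (3.5, 0) (footprint 21×20.5) is included at this height (perimeter 83.00 mm); Taking the union: only the 21×20.5 cube at (3.5, 0) is present, so the union is just that shape — boundary = 83.00 mm. So its perimeter = 83.00 mm. Layer 1 (z = 0.28): the r=3 cylinder contributes a regular 24-gon of circumradius 3 (perimeter = 2·24·3.000·sin(180°/24) = 18.80 mm); the cube at (3.5, 0) does not reach this height (z outside [0.5, 14]); Merging all regions: only the r=3 cylinder is present, so the union is just that shape — boundary = 18.80 mm. So its perimeter = 18.80 mm. Layer 38 is larger (83.00 vs 18.80 mm).

layer 38 (z = 10.64 mm)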